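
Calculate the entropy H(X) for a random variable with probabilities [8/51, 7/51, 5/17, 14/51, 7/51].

H(X) = -Σ p(x) log₂ p(x)
  -8/51 × log₂(8/51) = 0.4192
  -7/51 × log₂(7/51) = 0.3932
  -5/17 × log₂(5/17) = 0.5193
  -14/51 × log₂(14/51) = 0.5120
  -7/51 × log₂(7/51) = 0.3932
H(X) = 2.2369 bits


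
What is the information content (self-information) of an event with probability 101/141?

Information content I(x) = -log₂(p(x))
I = -log₂(101/141) = -log₂(0.7163)
I = 0.4813 bits


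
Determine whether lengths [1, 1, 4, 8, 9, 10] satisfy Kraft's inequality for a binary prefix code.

Kraft inequality: Σ 2^(-l_i) ≤ 1 for prefix-free code
Calculating: 2^(-1) + 2^(-1) + 2^(-4) + 2^(-8) + 2^(-9) + 2^(-10)
= 0.5 + 0.5 + 0.0625 + 0.00390625 + 0.001953125 + 0.0009765625
= 1.0693
Since 1.0693 > 1, prefix-free code does not exist


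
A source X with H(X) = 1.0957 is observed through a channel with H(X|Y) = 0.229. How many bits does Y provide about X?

I(X;Y) = H(X) - H(X|Y)
I(X;Y) = 1.0957 - 0.229 = 0.8667 bits


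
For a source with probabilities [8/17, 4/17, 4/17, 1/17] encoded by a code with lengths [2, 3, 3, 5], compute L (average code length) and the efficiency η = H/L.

Average length L = Σ p_i × l_i = 2.6471 bits
Entropy H = 1.7345 bits
Efficiency η = H/L × 100% = 65.53%


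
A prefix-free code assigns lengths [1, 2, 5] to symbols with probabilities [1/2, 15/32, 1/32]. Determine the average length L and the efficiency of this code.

Average length L = Σ p_i × l_i = 1.5938 bits
Entropy H = 1.1686 bits
Efficiency η = H/L × 100% = 73.33%


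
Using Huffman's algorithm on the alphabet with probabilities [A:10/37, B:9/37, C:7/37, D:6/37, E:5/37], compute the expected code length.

Huffman tree construction:
Combine smallest probabilities repeatedly
Resulting codes:
  A: 10 (length 2)
  B: 01 (length 2)
  C: 00 (length 2)
  D: 111 (length 3)
  E: 110 (length 3)
Average length = Σ p(s) × length(s) = 2.2973 bits


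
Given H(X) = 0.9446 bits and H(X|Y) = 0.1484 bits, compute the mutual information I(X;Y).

I(X;Y) = H(X) - H(X|Y)
I(X;Y) = 0.9446 - 0.1484 = 0.7962 bits


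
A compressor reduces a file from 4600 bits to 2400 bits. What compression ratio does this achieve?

Compression ratio = Original / Compressed
= 4600 / 2400 = 1.92:1


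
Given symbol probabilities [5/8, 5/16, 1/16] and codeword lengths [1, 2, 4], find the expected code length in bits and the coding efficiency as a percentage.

Average length L = Σ p_i × l_i = 1.5000 bits
Entropy H = 1.1982 bits
Efficiency η = H/L × 100% = 79.88%


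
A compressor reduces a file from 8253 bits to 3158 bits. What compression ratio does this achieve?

Compression ratio = Original / Compressed
= 8253 / 3158 = 2.61:1


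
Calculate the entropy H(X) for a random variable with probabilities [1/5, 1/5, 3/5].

H(X) = -Σ p(x) log₂ p(x)
  -1/5 × log₂(1/5) = 0.4644
  -1/5 × log₂(1/5) = 0.4644
  -3/5 × log₂(3/5) = 0.4422
H(X) = 1.3710 bits


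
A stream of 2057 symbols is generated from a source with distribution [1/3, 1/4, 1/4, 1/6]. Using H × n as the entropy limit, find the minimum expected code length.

Entropy H = 1.9591 bits/symbol
Minimum bits = H × n = 1.9591 × 2057
= 4029.97 bits


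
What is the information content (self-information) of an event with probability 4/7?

Information content I(x) = -log₂(p(x))
I = -log₂(4/7) = -log₂(0.5714)
I = 0.8074 bits


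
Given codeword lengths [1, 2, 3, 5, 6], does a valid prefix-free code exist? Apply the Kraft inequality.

Kraft inequality: Σ 2^(-l_i) ≤ 1 for prefix-free code
Calculating: 2^(-1) + 2^(-2) + 2^(-3) + 2^(-5) + 2^(-6)
= 0.5 + 0.25 + 0.125 + 0.03125 + 0.015625
= 0.9219
Since 0.9219 ≤ 1, prefix-free code exists


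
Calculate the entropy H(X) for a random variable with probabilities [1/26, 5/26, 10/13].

H(X) = -Σ p(x) log₂ p(x)
  -1/26 × log₂(1/26) = 0.1808
  -5/26 × log₂(5/26) = 0.4574
  -10/13 × log₂(10/13) = 0.2912
H(X) = 0.9294 bits


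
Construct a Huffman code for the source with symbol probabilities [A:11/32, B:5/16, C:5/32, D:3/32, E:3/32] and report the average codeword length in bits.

Huffman tree construction:
Combine smallest probabilities repeatedly
Resulting codes:
  A: 11 (length 2)
  B: 10 (length 2)
  C: 00 (length 2)
  D: 010 (length 3)
  E: 011 (length 3)
Average length = Σ p(s) × length(s) = 2.1875 bits


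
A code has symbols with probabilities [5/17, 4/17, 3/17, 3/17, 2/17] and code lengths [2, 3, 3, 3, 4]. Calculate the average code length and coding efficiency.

Average length L = Σ p_i × l_i = 2.8235 bits
Entropy H = 2.2569 bits
Efficiency η = H/L × 100% = 79.93%


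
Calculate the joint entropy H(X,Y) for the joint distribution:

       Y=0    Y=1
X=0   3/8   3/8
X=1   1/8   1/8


H(X,Y) = -Σ p(x,y) log₂ p(x,y)
  p(0,0)=3/8: -0.3750 × log₂(0.3750) = 0.5306
  p(0,1)=3/8: -0.3750 × log₂(0.3750) = 0.5306
  p(1,0)=1/8: -0.1250 × log₂(0.1250) = 0.3750
  p(1,1)=1/8: -0.1250 × log₂(0.1250) = 0.3750
H(X,Y) = 1.8113 bits


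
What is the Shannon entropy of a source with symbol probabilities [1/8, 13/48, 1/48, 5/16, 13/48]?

H(X) = -Σ p(x) log₂ p(x)
  -1/8 × log₂(1/8) = 0.3750
  -13/48 × log₂(13/48) = 0.5104
  -1/48 × log₂(1/48) = 0.1164
  -5/16 × log₂(5/16) = 0.5244
  -13/48 × log₂(13/48) = 0.5104
H(X) = 2.0365 bits


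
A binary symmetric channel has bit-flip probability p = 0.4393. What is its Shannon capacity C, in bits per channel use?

For BSC with error probability p:
C = 1 - H(p) where H(p) is binary entropy
H(0.4393) = -0.4393 × log₂(0.4393) - 0.5607 × log₂(0.5607)
H(p) = 0.9893
C = 1 - 0.9893 = 0.0107 bits/use


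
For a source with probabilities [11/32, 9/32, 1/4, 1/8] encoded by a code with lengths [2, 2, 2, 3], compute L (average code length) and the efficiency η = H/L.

Average length L = Σ p_i × l_i = 2.1250 bits
Entropy H = 1.9193 bits
Efficiency η = H/L × 100% = 90.32%


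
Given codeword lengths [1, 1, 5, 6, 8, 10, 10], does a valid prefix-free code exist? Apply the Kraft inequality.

Kraft inequality: Σ 2^(-l_i) ≤ 1 for prefix-free code
Calculating: 2^(-1) + 2^(-1) + 2^(-5) + 2^(-6) + 2^(-8) + 2^(-10) + 2^(-10)
= 0.5 + 0.5 + 0.03125 + 0.015625 + 0.00390625 + 0.0009765625 + 0.0009765625
= 1.0527
Since 1.0527 > 1, prefix-free code does not exist


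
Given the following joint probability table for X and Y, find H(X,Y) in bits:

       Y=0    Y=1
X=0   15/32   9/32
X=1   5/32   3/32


H(X,Y) = -Σ p(x,y) log₂ p(x,y)
  p(0,0)=15/32: -0.4688 × log₂(0.4688) = 0.5124
  p(0,1)=9/32: -0.2812 × log₂(0.2812) = 0.5147
  p(1,0)=5/32: -0.1562 × log₂(0.1562) = 0.4184
  p(1,1)=3/32: -0.0938 × log₂(0.0938) = 0.3202
H(X,Y) = 1.7657 bits


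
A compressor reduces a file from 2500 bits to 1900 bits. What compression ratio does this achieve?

Compression ratio = Original / Compressed
= 2500 / 1900 = 1.32:1


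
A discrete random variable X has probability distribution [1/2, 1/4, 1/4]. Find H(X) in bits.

H(X) = -Σ p(x) log₂ p(x)
  -1/2 × log₂(1/2) = 0.5000
  -1/4 × log₂(1/4) = 0.5000
  -1/4 × log₂(1/4) = 0.5000
H(X) = 1.5000 bits


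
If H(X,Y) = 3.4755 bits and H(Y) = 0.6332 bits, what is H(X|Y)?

Chain rule: H(X,Y) = H(X|Y) + H(Y)
H(X|Y) = H(X,Y) - H(Y) = 3.4755 - 0.6332 = 2.8423 bits


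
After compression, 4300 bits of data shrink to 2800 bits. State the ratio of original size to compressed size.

Compression ratio = Original / Compressed
= 4300 / 2800 = 1.54:1


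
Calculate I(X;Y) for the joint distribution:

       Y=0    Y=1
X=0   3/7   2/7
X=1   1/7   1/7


H(X) = 0.8631, H(Y) = 0.9852, H(X,Y) = 1.8424
I(X;Y) = H(X) + H(Y) - H(X,Y) = 0.0060 bits


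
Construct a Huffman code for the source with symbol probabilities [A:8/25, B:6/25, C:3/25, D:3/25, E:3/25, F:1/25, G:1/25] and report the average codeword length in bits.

Huffman tree construction:
Combine smallest probabilities repeatedly
Resulting codes:
  A: 11 (length 2)
  B: 01 (length 2)
  C: 001 (length 3)
  D: 100 (length 3)
  E: 101 (length 3)
  F: 0000 (length 4)
  G: 0001 (length 4)
Average length = Σ p(s) × length(s) = 2.5200 bits


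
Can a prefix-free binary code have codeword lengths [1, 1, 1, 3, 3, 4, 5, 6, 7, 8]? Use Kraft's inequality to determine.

Kraft inequality: Σ 2^(-l_i) ≤ 1 for prefix-free code
Calculating: 2^(-1) + 2^(-1) + 2^(-1) + 2^(-3) + 2^(-3) + 2^(-4) + 2^(-5) + 2^(-6) + 2^(-7) + 2^(-8)
= 0.5 + 0.5 + 0.5 + 0.125 + 0.125 + 0.0625 + 0.03125 + 0.015625 + 0.0078125 + 0.00390625
= 1.8711
Since 1.8711 > 1, prefix-free code does not exist


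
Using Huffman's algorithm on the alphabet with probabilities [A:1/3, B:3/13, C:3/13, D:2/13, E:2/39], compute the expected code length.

Huffman tree construction:
Combine smallest probabilities repeatedly
Resulting codes:
  A: 11 (length 2)
  B: 01 (length 2)
  C: 10 (length 2)
  D: 001 (length 3)
  E: 000 (length 3)
Average length = Σ p(s) × length(s) = 2.2051 bits


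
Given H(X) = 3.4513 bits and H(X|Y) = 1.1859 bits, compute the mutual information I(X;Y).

I(X;Y) = H(X) - H(X|Y)
I(X;Y) = 3.4513 - 1.1859 = 2.2654 bits


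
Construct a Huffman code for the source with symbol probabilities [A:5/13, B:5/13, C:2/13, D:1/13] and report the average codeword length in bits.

Huffman tree construction:
Combine smallest probabilities repeatedly
Resulting codes:
  A: 11 (length 2)
  B: 0 (length 1)
  C: 101 (length 3)
  D: 100 (length 3)
Average length = Σ p(s) × length(s) = 1.8462 bits


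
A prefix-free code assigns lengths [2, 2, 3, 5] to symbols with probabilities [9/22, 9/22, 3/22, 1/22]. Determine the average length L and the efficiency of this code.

Average length L = Σ p_i × l_i = 2.2727 bits
Entropy H = 1.6497 bits
Efficiency η = H/L × 100% = 72.59%


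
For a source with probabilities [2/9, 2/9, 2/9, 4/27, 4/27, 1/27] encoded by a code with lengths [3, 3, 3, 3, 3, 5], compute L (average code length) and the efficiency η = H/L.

Average length L = Σ p_i × l_i = 3.0741 bits
Entropy H = 2.4390 bits
Efficiency η = H/L × 100% = 79.34%


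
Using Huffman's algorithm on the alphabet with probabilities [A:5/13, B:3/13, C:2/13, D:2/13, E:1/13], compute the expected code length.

Huffman tree construction:
Combine smallest probabilities repeatedly
Resulting codes:
  A: 11 (length 2)
  B: 01 (length 2)
  C: 101 (length 3)
  D: 00 (length 2)
  E: 100 (length 3)
Average length = Σ p(s) × length(s) = 2.2308 bits


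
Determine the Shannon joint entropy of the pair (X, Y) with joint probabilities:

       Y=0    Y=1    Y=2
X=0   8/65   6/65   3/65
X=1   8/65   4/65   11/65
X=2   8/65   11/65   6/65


H(X,Y) = -Σ p(x,y) log₂ p(x,y)
  p(0,0)=8/65: -0.1231 × log₂(0.1231) = 0.3720
  p(0,1)=6/65: -0.0923 × log₂(0.0923) = 0.3173
  p(0,2)=3/65: -0.0462 × log₂(0.0462) = 0.2048
  p(1,0)=8/65: -0.1231 × log₂(0.1231) = 0.3720
  p(1,1)=4/65: -0.0615 × log₂(0.0615) = 0.2475
  p(1,2)=11/65: -0.1692 × log₂(0.1692) = 0.4337
  p(2,0)=8/65: -0.1231 × log₂(0.1231) = 0.3720
  p(2,1)=11/65: -0.1692 × log₂(0.1692) = 0.4337
  p(2,2)=6/65: -0.0923 × log₂(0.0923) = 0.3173
H(X,Y) = 3.0703 bits


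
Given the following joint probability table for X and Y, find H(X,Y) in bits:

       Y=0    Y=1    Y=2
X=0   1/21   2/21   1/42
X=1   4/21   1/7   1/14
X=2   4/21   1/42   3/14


H(X,Y) = -Σ p(x,y) log₂ p(x,y)
  p(0,0)=1/21: -0.0476 × log₂(0.0476) = 0.2092
  p(0,1)=2/21: -0.0952 × log₂(0.0952) = 0.3231
  p(0,2)=1/42: -0.0238 × log₂(0.0238) = 0.1284
  p(1,0)=4/21: -0.1905 × log₂(0.1905) = 0.4557
  p(1,1)=1/7: -0.1429 × log₂(0.1429) = 0.4011
  p(1,2)=1/14: -0.0714 × log₂(0.0714) = 0.2720
  p(2,0)=4/21: -0.1905 × log₂(0.1905) = 0.4557
  p(2,1)=1/42: -0.0238 × log₂(0.0238) = 0.1284
  p(2,2)=3/14: -0.2143 × log₂(0.2143) = 0.4762
H(X,Y) = 2.8496 bits


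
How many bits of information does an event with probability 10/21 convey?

Information content I(x) = -log₂(p(x))
I = -log₂(10/21) = -log₂(0.4762)
I = 1.0704 bits


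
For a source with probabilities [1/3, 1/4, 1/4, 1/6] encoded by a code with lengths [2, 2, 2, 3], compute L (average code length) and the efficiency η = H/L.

Average length L = Σ p_i × l_i = 2.1667 bits
Entropy H = 1.9591 bits
Efficiency η = H/L × 100% = 90.42%


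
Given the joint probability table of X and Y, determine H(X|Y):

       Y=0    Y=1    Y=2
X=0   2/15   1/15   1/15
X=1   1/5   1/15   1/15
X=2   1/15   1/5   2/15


H(X|Y) = Σ_y p(y) H(X|Y=y)
  p(Y=0) = 2/5, H(X|Y=0) = 1.4591
  p(Y=1) = 1/3, H(X|Y=1) = 1.3710
  p(Y=2) = 4/15, H(X|Y=2) = 1.5000
H(X|Y) = 0.4000×1.4591 + 0.3333×1.3710 + 0.2667×1.5000 = 1.4406 bits


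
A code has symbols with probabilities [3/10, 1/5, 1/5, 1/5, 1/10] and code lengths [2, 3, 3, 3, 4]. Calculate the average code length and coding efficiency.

Average length L = Σ p_i × l_i = 2.8000 bits
Entropy H = 2.2464 bits
Efficiency η = H/L × 100% = 80.23%


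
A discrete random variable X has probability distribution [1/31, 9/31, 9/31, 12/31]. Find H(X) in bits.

H(X) = -Σ p(x) log₂ p(x)
  -1/31 × log₂(1/31) = 0.1598
  -9/31 × log₂(9/31) = 0.5180
  -9/31 × log₂(9/31) = 0.5180
  -12/31 × log₂(12/31) = 0.5300
H(X) = 1.7259 bits


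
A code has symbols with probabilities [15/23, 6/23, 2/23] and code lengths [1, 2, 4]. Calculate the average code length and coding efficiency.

Average length L = Σ p_i × l_i = 1.5217 bits
Entropy H = 1.2143 bits
Efficiency η = H/L × 100% = 79.80%


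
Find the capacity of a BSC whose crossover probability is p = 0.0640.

For BSC with error probability p:
C = 1 - H(p) where H(p) is binary entropy
H(0.0640) = -0.0640 × log₂(0.0640) - 0.9360 × log₂(0.9360)
H(p) = 0.3431
C = 1 - 0.3431 = 0.6569 bits/use


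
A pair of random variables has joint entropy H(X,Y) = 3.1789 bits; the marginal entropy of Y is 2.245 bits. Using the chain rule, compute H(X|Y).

Chain rule: H(X,Y) = H(X|Y) + H(Y)
H(X|Y) = H(X,Y) - H(Y) = 3.1789 - 2.245 = 0.9339 bits


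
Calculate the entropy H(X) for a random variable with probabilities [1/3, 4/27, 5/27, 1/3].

H(X) = -Σ p(x) log₂ p(x)
  -1/3 × log₂(1/3) = 0.5283
  -4/27 × log₂(4/27) = 0.4081
  -5/27 × log₂(5/27) = 0.4505
  -1/3 × log₂(1/3) = 0.5283
H(X) = 1.9153 bits


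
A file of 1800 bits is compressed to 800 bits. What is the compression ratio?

Compression ratio = Original / Compressed
= 1800 / 800 = 2.25:1


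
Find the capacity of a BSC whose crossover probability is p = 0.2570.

For BSC with error probability p:
C = 1 - H(p) where H(p) is binary entropy
H(0.2570) = -0.2570 × log₂(0.2570) - 0.7430 × log₂(0.7430)
H(p) = 0.8222
C = 1 - 0.8222 = 0.1778 bits/use


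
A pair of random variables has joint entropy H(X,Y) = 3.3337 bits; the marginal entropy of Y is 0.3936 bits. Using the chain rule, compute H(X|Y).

Chain rule: H(X,Y) = H(X|Y) + H(Y)
H(X|Y) = H(X,Y) - H(Y) = 3.3337 - 0.3936 = 2.9401 bits


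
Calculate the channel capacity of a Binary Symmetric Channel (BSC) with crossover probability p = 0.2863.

For BSC with error probability p:
C = 1 - H(p) where H(p) is binary entropy
H(0.2863) = -0.2863 × log₂(0.2863) - 0.7137 × log₂(0.7137)
H(p) = 0.8639
C = 1 - 0.8639 = 0.1361 bits/use


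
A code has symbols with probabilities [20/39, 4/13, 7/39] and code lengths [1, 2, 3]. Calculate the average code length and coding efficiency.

Average length L = Σ p_i × l_i = 1.6667 bits
Entropy H = 1.4621 bits
Efficiency η = H/L × 100% = 87.72%


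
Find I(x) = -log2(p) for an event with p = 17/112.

Information content I(x) = -log₂(p(x))
I = -log₂(17/112) = -log₂(0.1518)
I = 2.7199 bits


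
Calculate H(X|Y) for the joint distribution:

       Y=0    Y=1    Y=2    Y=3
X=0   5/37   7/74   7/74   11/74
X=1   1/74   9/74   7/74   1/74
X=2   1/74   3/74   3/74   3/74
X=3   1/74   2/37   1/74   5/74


H(X|Y) = Σ_y p(y) H(X|Y=y)
  p(Y=0) = 13/74, H(X|Y=0) = 1.1451
  p(Y=1) = 23/74, H(X|Y=1) = 1.8742
  p(Y=2) = 9/37, H(X|Y=2) = 1.7223
  p(Y=3) = 10/37, H(X|Y=3) = 1.6010
H(X|Y) = 0.1757×1.1451 + 0.3108×1.8742 + 0.2432×1.7223 + 0.2703×1.6010 = 1.6353 bits


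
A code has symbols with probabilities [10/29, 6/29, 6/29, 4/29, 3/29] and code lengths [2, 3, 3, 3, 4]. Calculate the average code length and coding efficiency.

Average length L = Σ p_i × l_i = 2.7586 bits
Entropy H = 2.2030 bits
Efficiency η = H/L × 100% = 79.86%


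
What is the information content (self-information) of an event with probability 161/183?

Information content I(x) = -log₂(p(x))
I = -log₂(161/183) = -log₂(0.8798)
I = 0.1848 bits


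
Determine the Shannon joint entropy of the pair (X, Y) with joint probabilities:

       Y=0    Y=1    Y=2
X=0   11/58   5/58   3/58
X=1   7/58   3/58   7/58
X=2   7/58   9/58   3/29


H(X,Y) = -Σ p(x,y) log₂ p(x,y)
  p(0,0)=11/58: -0.1897 × log₂(0.1897) = 0.4549
  p(0,1)=5/58: -0.0862 × log₂(0.0862) = 0.3048
  p(0,2)=3/58: -0.0517 × log₂(0.0517) = 0.2210
  p(1,0)=7/58: -0.1207 × log₂(0.1207) = 0.3682
  p(1,1)=3/58: -0.0517 × log₂(0.0517) = 0.2210
  p(1,2)=7/58: -0.1207 × log₂(0.1207) = 0.3682
  p(2,0)=7/58: -0.1207 × log₂(0.1207) = 0.3682
  p(2,1)=9/58: -0.1552 × log₂(0.1552) = 0.4171
  p(2,2)=3/29: -0.1034 × log₂(0.1034) = 0.3386
H(X,Y) = 3.0620 bits


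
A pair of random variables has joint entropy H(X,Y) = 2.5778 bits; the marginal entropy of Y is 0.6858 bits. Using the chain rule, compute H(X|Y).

Chain rule: H(X,Y) = H(X|Y) + H(Y)
H(X|Y) = H(X,Y) - H(Y) = 2.5778 - 0.6858 = 1.892 bits


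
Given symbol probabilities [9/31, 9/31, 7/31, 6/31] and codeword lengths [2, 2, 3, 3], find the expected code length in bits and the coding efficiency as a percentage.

Average length L = Σ p_i × l_i = 2.4194 bits
Entropy H = 1.9794 bits
Efficiency η = H/L × 100% = 81.81%


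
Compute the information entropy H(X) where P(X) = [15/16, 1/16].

H(X) = -Σ p(x) log₂ p(x)
  -15/16 × log₂(15/16) = 0.0873
  -1/16 × log₂(1/16) = 0.2500
H(X) = 0.3373 bits


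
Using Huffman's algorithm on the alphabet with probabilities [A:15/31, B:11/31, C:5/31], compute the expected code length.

Huffman tree construction:
Combine smallest probabilities repeatedly
Resulting codes:
  A: 0 (length 1)
  B: 11 (length 2)
  C: 10 (length 2)
Average length = Σ p(s) × length(s) = 1.5161 bits


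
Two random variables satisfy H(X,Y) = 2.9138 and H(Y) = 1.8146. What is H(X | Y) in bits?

Chain rule: H(X,Y) = H(X|Y) + H(Y)
H(X|Y) = H(X,Y) - H(Y) = 2.9138 - 1.8146 = 1.0992 bits


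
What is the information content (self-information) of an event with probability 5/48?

Information content I(x) = -log₂(p(x))
I = -log₂(5/48) = -log₂(0.1042)
I = 3.2630 bits


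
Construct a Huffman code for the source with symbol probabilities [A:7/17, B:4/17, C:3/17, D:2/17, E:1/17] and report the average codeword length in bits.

Huffman tree construction:
Combine smallest probabilities repeatedly
Resulting codes:
  A: 0 (length 1)
  B: 10 (length 2)
  C: 110 (length 3)
  D: 1111 (length 4)
  E: 1110 (length 4)
Average length = Σ p(s) × length(s) = 2.1176 bits


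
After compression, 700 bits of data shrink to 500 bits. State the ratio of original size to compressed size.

Compression ratio = Original / Compressed
= 700 / 500 = 1.40:1


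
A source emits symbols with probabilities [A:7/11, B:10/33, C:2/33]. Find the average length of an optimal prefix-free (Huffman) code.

Huffman tree construction:
Combine smallest probabilities repeatedly
Resulting codes:
  A: 1 (length 1)
  B: 01 (length 2)
  C: 00 (length 2)
Average length = Σ p(s) × length(s) = 1.3636 bits


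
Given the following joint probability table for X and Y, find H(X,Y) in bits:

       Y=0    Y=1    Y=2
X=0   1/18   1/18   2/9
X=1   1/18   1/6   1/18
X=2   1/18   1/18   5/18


H(X,Y) = -Σ p(x,y) log₂ p(x,y)
  p(0,0)=1/18: -0.0556 × log₂(0.0556) = 0.2317
  p(0,1)=1/18: -0.0556 × log₂(0.0556) = 0.2317
  p(0,2)=2/9: -0.2222 × log₂(0.2222) = 0.4822
  p(1,0)=1/18: -0.0556 × log₂(0.0556) = 0.2317
  p(1,1)=1/6: -0.1667 × log₂(0.1667) = 0.4308
  p(1,2)=1/18: -0.0556 × log₂(0.0556) = 0.2317
  p(2,0)=1/18: -0.0556 × log₂(0.0556) = 0.2317
  p(2,1)=1/18: -0.0556 × log₂(0.0556) = 0.2317
  p(2,2)=5/18: -0.2778 × log₂(0.2778) = 0.5133
H(X,Y) = 2.8163 bits


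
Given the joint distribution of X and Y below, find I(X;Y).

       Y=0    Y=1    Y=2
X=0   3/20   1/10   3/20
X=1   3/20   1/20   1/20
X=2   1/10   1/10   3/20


H(X) = 1.5589, H(Y) = 1.5589, H(X,Y) = 3.0710
I(X;Y) = H(X) + H(Y) - H(X,Y) = 0.0468 bits


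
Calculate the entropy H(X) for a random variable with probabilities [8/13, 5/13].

H(X) = -Σ p(x) log₂ p(x)
  -8/13 × log₂(8/13) = 0.4310
  -5/13 × log₂(5/13) = 0.5302
H(X) = 0.9612 bits


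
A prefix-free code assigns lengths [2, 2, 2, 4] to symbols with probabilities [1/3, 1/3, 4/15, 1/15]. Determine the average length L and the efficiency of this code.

Average length L = Σ p_i × l_i = 2.1333 bits
Entropy H = 1.8256 bits
Efficiency η = H/L × 100% = 85.58%


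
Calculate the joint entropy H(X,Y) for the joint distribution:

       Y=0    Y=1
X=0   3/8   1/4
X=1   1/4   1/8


H(X,Y) = -Σ p(x,y) log₂ p(x,y)
  p(0,0)=3/8: -0.3750 × log₂(0.3750) = 0.5306
  p(0,1)=1/4: -0.2500 × log₂(0.2500) = 0.5000
  p(1,0)=1/4: -0.2500 × log₂(0.2500) = 0.5000
  p(1,1)=1/8: -0.1250 × log₂(0.1250) = 0.3750
H(X,Y) = 1.9056 bits


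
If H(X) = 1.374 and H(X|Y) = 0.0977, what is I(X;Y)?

I(X;Y) = H(X) - H(X|Y)
I(X;Y) = 1.374 - 0.0977 = 1.2763 bits


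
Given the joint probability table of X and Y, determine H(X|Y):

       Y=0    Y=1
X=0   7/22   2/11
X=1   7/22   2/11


H(X|Y) = Σ_y p(y) H(X|Y=y)
  p(Y=0) = 7/11, H(X|Y=0) = 1.0000
  p(Y=1) = 4/11, H(X|Y=1) = 1.0000
H(X|Y) = 0.6364×1.0000 + 0.3636×1.0000 = 1.0000 bits


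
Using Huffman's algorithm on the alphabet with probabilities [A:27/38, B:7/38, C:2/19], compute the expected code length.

Huffman tree construction:
Combine smallest probabilities repeatedly
Resulting codes:
  A: 1 (length 1)
  B: 01 (length 2)
  C: 00 (length 2)
Average length = Σ p(s) × length(s) = 1.2895 bits


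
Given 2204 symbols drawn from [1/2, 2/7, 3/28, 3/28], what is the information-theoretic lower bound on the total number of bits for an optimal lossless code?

Entropy H = 1.7069 bits/symbol
Minimum bits = H × n = 1.7069 × 2204
= 3762.01 bits


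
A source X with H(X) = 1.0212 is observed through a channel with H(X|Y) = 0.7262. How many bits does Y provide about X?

I(X;Y) = H(X) - H(X|Y)
I(X;Y) = 1.0212 - 0.7262 = 0.295 bits


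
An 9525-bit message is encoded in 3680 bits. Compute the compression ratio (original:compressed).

Compression ratio = Original / Compressed
= 9525 / 3680 = 2.59:1


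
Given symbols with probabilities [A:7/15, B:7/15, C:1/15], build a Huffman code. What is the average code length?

Huffman tree construction:
Combine smallest probabilities repeatedly
Resulting codes:
  A: 11 (length 2)
  B: 0 (length 1)
  C: 10 (length 2)
Average length = Σ p(s) × length(s) = 1.5333 bits


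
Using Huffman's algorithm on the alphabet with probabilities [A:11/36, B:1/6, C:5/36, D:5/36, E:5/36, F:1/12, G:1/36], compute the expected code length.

Huffman tree construction:
Combine smallest probabilities repeatedly
Resulting codes:
  A: 11 (length 2)
  B: 00 (length 2)
  C: 011 (length 3)
  D: 100 (length 3)
  E: 101 (length 3)
  F: 0101 (length 4)
  G: 0100 (length 4)
Average length = Σ p(s) × length(s) = 2.6389 bits


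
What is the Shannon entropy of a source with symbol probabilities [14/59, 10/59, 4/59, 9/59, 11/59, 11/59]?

H(X) = -Σ p(x) log₂ p(x)
  -14/59 × log₂(14/59) = 0.4924
  -10/59 × log₂(10/59) = 0.4340
  -4/59 × log₂(4/59) = 0.2632
  -9/59 × log₂(9/59) = 0.4138
  -11/59 × log₂(11/59) = 0.4518
  -11/59 × log₂(11/59) = 0.4518
H(X) = 2.5071 bits


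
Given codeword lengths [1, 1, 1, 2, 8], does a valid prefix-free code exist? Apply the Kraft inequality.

Kraft inequality: Σ 2^(-l_i) ≤ 1 for prefix-free code
Calculating: 2^(-1) + 2^(-1) + 2^(-1) + 2^(-2) + 2^(-8)
= 0.5 + 0.5 + 0.5 + 0.25 + 0.00390625
= 1.7539
Since 1.7539 > 1, prefix-free code does not exist


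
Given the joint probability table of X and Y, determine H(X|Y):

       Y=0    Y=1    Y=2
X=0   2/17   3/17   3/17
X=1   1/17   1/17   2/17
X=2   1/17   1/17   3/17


H(X|Y) = Σ_y p(y) H(X|Y=y)
  p(Y=0) = 4/17, H(X|Y=0) = 1.5000
  p(Y=1) = 5/17, H(X|Y=1) = 1.3710
  p(Y=2) = 8/17, H(X|Y=2) = 1.5613
H(X|Y) = 0.2353×1.5000 + 0.2941×1.3710 + 0.4706×1.5613 = 1.4909 bits


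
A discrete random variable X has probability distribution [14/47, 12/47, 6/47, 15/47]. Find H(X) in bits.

H(X) = -Σ p(x) log₂ p(x)
  -14/47 × log₂(14/47) = 0.5205
  -12/47 × log₂(12/47) = 0.5029
  -6/47 × log₂(6/47) = 0.3791
  -15/47 × log₂(15/47) = 0.5259
H(X) = 1.9283 bits


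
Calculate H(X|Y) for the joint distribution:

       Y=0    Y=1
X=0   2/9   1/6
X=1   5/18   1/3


H(X|Y) = Σ_y p(y) H(X|Y=y)
  p(Y=0) = 1/2, H(X|Y=0) = 0.9911
  p(Y=1) = 1/2, H(X|Y=1) = 0.9183
H(X|Y) = 0.5000×0.9911 + 0.5000×0.9183 = 0.9547 bits


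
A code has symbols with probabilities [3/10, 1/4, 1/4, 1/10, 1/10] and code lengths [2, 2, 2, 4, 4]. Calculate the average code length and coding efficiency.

Average length L = Σ p_i × l_i = 2.4000 bits
Entropy H = 2.1855 bits
Efficiency η = H/L × 100% = 91.06%


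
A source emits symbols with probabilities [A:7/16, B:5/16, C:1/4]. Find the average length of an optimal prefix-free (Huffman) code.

Huffman tree construction:
Combine smallest probabilities repeatedly
Resulting codes:
  A: 0 (length 1)
  B: 11 (length 2)
  C: 10 (length 2)
Average length = Σ p(s) × length(s) = 1.5625 bits


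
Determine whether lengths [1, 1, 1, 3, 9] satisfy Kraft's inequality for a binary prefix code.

Kraft inequality: Σ 2^(-l_i) ≤ 1 for prefix-free code
Calculating: 2^(-1) + 2^(-1) + 2^(-1) + 2^(-3) + 2^(-9)
= 0.5 + 0.5 + 0.5 + 0.125 + 0.001953125
= 1.6270
Since 1.6270 > 1, prefix-free code does not exist


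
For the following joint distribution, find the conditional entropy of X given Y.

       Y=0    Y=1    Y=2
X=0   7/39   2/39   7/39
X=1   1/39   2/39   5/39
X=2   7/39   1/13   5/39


H(X|Y) = Σ_y p(y) H(X|Y=y)
  p(Y=0) = 5/13, H(X|Y=0) = 1.2867
  p(Y=1) = 7/39, H(X|Y=1) = 1.5567
  p(Y=2) = 17/39, H(X|Y=2) = 1.5657
H(X|Y) = 0.3846×1.2867 + 0.1795×1.5567 + 0.4359×1.5657 = 1.4567 bits


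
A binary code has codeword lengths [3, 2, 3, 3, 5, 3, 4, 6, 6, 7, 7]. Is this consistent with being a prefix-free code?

Kraft inequality: Σ 2^(-l_i) ≤ 1 for prefix-free code
Calculating: 2^(-3) + 2^(-2) + 2^(-3) + 2^(-3) + 2^(-5) + 2^(-3) + 2^(-4) + 2^(-6) + 2^(-6) + 2^(-7) + 2^(-7)
= 0.125 + 0.25 + 0.125 + 0.125 + 0.03125 + 0.125 + 0.0625 + 0.015625 + 0.015625 + 0.0078125 + 0.0078125
= 0.8906
Since 0.8906 ≤ 1, prefix-free code exists


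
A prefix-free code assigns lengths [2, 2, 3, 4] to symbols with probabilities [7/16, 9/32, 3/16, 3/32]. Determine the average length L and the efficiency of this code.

Average length L = Σ p_i × l_i = 2.3750 bits
Entropy H = 1.8095 bits
Efficiency η = H/L × 100% = 76.19%


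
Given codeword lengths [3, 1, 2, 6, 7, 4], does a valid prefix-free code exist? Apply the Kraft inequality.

Kraft inequality: Σ 2^(-l_i) ≤ 1 for prefix-free code
Calculating: 2^(-3) + 2^(-1) + 2^(-2) + 2^(-6) + 2^(-7) + 2^(-4)
= 0.125 + 0.5 + 0.25 + 0.015625 + 0.0078125 + 0.0625
= 0.9609
Since 0.9609 ≤ 1, prefix-free code exists


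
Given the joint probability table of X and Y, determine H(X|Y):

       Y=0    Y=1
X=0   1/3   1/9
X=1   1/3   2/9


H(X|Y) = Σ_y p(y) H(X|Y=y)
  p(Y=0) = 2/3, H(X|Y=0) = 1.0000
  p(Y=1) = 1/3, H(X|Y=1) = 0.9183
H(X|Y) = 0.6667×1.0000 + 0.3333×0.9183 = 0.9728 bits


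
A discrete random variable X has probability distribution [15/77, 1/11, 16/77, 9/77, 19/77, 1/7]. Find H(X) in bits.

H(X) = -Σ p(x) log₂ p(x)
  -15/77 × log₂(15/77) = 0.4597
  -1/11 × log₂(1/11) = 0.3145
  -16/77 × log₂(16/77) = 0.4710
  -9/77 × log₂(9/77) = 0.3620
  -19/77 × log₂(19/77) = 0.4982
  -1/7 × log₂(1/7) = 0.4011
H(X) = 2.5064 bits


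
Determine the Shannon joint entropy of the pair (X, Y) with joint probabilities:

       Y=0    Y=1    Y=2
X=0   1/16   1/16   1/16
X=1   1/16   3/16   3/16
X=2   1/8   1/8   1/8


H(X,Y) = -Σ p(x,y) log₂ p(x,y)
  p(0,0)=1/16: -0.0625 × log₂(0.0625) = 0.2500
  p(0,1)=1/16: -0.0625 × log₂(0.0625) = 0.2500
  p(0,2)=1/16: -0.0625 × log₂(0.0625) = 0.2500
  p(1,0)=1/16: -0.0625 × log₂(0.0625) = 0.2500
  p(1,1)=3/16: -0.1875 × log₂(0.1875) = 0.4528
  p(1,2)=3/16: -0.1875 × log₂(0.1875) = 0.4528
  p(2,0)=1/8: -0.1250 × log₂(0.1250) = 0.3750
  p(2,1)=1/8: -0.1250 × log₂(0.1250) = 0.3750
  p(2,2)=1/8: -0.1250 × log₂(0.1250) = 0.3750
H(X,Y) = 3.0306 bits


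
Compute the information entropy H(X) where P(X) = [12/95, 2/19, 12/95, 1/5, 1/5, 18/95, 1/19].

H(X) = -Σ p(x) log₂ p(x)
  -12/95 × log₂(12/95) = 0.3770
  -2/19 × log₂(2/19) = 0.3419
  -12/95 × log₂(12/95) = 0.3770
  -1/5 × log₂(1/5) = 0.4644
  -1/5 × log₂(1/5) = 0.4644
  -18/95 × log₂(18/95) = 0.4547
  -1/19 × log₂(1/19) = 0.2236
H(X) = 2.7030 bits


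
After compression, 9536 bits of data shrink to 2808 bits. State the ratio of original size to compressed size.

Compression ratio = Original / Compressed
= 9536 / 2808 = 3.40:1


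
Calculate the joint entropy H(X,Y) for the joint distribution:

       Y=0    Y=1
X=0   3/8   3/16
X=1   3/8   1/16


H(X,Y) = -Σ p(x,y) log₂ p(x,y)
  p(0,0)=3/8: -0.3750 × log₂(0.3750) = 0.5306
  p(0,1)=3/16: -0.1875 × log₂(0.1875) = 0.4528
  p(1,0)=3/8: -0.3750 × log₂(0.3750) = 0.5306
  p(1,1)=1/16: -0.0625 × log₂(0.0625) = 0.2500
H(X,Y) = 1.7641 bits


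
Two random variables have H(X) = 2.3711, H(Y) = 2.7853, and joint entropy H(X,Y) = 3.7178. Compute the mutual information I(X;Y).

I(X;Y) = H(X) + H(Y) - H(X,Y)
I(X;Y) = 2.3711 + 2.7853 - 3.7178 = 1.4386 bits


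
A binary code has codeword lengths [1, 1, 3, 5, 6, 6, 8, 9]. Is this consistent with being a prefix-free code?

Kraft inequality: Σ 2^(-l_i) ≤ 1 for prefix-free code
Calculating: 2^(-1) + 2^(-1) + 2^(-3) + 2^(-5) + 2^(-6) + 2^(-6) + 2^(-8) + 2^(-9)
= 0.5 + 0.5 + 0.125 + 0.03125 + 0.015625 + 0.015625 + 0.00390625 + 0.001953125
= 1.1934
Since 1.1934 > 1, prefix-free code does not exist


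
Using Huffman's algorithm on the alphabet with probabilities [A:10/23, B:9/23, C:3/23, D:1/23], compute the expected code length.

Huffman tree construction:
Combine smallest probabilities repeatedly
Resulting codes:
  A: 0 (length 1)
  B: 11 (length 2)
  C: 101 (length 3)
  D: 100 (length 3)
Average length = Σ p(s) × length(s) = 1.7391 bits


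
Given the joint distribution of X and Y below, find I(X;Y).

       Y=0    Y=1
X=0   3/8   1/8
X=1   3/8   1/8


H(X) = 1.0000, H(Y) = 0.8113, H(X,Y) = 1.8113
I(X;Y) = H(X) + H(Y) - H(X,Y) = 0.0000 bits


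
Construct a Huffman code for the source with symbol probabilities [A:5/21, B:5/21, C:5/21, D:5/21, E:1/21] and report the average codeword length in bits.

Huffman tree construction:
Combine smallest probabilities repeatedly
Resulting codes:
  A: 111 (length 3)
  B: 00 (length 2)
  C: 01 (length 2)
  D: 10 (length 2)
  E: 110 (length 3)
Average length = Σ p(s) × length(s) = 2.2857 bits


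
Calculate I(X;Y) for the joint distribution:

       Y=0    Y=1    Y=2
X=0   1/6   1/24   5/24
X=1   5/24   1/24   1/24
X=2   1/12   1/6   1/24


H(X) = 1.5632, H(Y) = 1.5343, H(X,Y) = 2.8675
I(X;Y) = H(X) + H(Y) - H(X,Y) = 0.2300 bits


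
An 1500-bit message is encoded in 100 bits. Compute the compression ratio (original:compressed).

Compression ratio = Original / Compressed
= 1500 / 100 = 15.00:1


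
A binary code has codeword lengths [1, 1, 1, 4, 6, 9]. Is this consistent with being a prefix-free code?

Kraft inequality: Σ 2^(-l_i) ≤ 1 for prefix-free code
Calculating: 2^(-1) + 2^(-1) + 2^(-1) + 2^(-4) + 2^(-6) + 2^(-9)
= 0.5 + 0.5 + 0.5 + 0.0625 + 0.015625 + 0.001953125
= 1.5801
Since 1.5801 > 1, prefix-free code does not exist


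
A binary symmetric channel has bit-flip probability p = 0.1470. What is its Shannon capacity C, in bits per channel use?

For BSC with error probability p:
C = 1 - H(p) where H(p) is binary entropy
H(0.1470) = -0.1470 × log₂(0.1470) - 0.8530 × log₂(0.8530)
H(p) = 0.6023
C = 1 - 0.6023 = 0.3977 bits/use


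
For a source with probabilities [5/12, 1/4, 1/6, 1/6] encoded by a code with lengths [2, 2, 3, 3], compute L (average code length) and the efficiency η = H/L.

Average length L = Σ p_i × l_i = 2.3333 bits
Entropy H = 1.8879 bits
Efficiency η = H/L × 100% = 80.91%


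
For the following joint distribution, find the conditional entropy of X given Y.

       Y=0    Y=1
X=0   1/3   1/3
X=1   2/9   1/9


H(X|Y) = Σ_y p(y) H(X|Y=y)
  p(Y=0) = 5/9, H(X|Y=0) = 0.9710
  p(Y=1) = 4/9, H(X|Y=1) = 0.8113
H(X|Y) = 0.5556×0.9710 + 0.4444×0.8113 = 0.9000 bits


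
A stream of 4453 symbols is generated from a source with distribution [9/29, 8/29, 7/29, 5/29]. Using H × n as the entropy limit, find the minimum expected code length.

Entropy H = 1.9687 bits/symbol
Minimum bits = H × n = 1.9687 × 4453
= 8766.42 bits


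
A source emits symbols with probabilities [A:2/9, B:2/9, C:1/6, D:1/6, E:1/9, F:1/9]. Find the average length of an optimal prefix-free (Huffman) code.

Huffman tree construction:
Combine smallest probabilities repeatedly
Resulting codes:
  A: 00 (length 2)
  B: 01 (length 2)
  C: 110 (length 3)
  D: 111 (length 3)
  E: 100 (length 3)
  F: 101 (length 3)
Average length = Σ p(s) × length(s) = 2.5556 bits


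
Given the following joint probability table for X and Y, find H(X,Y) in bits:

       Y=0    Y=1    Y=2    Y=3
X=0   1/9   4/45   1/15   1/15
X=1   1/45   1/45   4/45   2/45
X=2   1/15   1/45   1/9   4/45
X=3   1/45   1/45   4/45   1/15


H(X,Y) = -Σ p(x,y) log₂ p(x,y)
  p(0,0)=1/9: -0.1111 × log₂(0.1111) = 0.3522
  p(0,1)=4/45: -0.0889 × log₂(0.0889) = 0.3104
  p(0,2)=1/15: -0.0667 × log₂(0.0667) = 0.2605
  p(0,3)=1/15: -0.0667 × log₂(0.0667) = 0.2605
  p(1,0)=1/45: -0.0222 × log₂(0.0222) = 0.1220
  p(1,1)=1/45: -0.0222 × log₂(0.0222) = 0.1220
  p(1,2)=4/45: -0.0889 × log₂(0.0889) = 0.3104
  p(1,3)=2/45: -0.0444 × log₂(0.0444) = 0.1996
  p(2,0)=1/15: -0.0667 × log₂(0.0667) = 0.2605
  p(2,1)=1/45: -0.0222 × log₂(0.0222) = 0.1220
  p(2,2)=1/9: -0.1111 × log₂(0.1111) = 0.3522
  p(2,3)=4/45: -0.0889 × log₂(0.0889) = 0.3104
  p(3,0)=1/45: -0.0222 × log₂(0.0222) = 0.1220
  p(3,1)=1/45: -0.0222 × log₂(0.0222) = 0.1220
  p(3,2)=4/45: -0.0889 × log₂(0.0889) = 0.3104
  p(3,3)=1/15: -0.0667 × log₂(0.0667) = 0.2605
H(X,Y) = 3.7977 bits


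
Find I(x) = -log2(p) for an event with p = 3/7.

Information content I(x) = -log₂(p(x))
I = -log₂(3/7) = -log₂(0.4286)
I = 1.2224 bits


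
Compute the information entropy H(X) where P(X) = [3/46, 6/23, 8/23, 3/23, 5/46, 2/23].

H(X) = -Σ p(x) log₂ p(x)
  -3/46 × log₂(3/46) = 0.2569
  -6/23 × log₂(6/23) = 0.5057
  -8/23 × log₂(8/23) = 0.5299
  -3/23 × log₂(3/23) = 0.3833
  -5/46 × log₂(5/46) = 0.3480
  -2/23 × log₂(2/23) = 0.3064
H(X) = 2.3302 bits


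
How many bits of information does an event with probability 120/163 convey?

Information content I(x) = -log₂(p(x))
I = -log₂(120/163) = -log₂(0.7362)
I = 0.4418 bits


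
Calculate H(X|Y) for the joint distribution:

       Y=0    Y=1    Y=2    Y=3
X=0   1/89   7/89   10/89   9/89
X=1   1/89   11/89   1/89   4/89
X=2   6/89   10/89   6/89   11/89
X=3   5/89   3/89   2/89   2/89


H(X|Y) = Σ_y p(y) H(X|Y=y)
  p(Y=0) = 13/89, H(X|Y=0) = 1.6143
  p(Y=1) = 31/89, H(X|Y=1) = 1.8678
  p(Y=2) = 19/89, H(X|Y=2) = 1.5780
  p(Y=3) = 26/89, H(X|Y=3) = 1.7549
H(X|Y) = 0.1461×1.6143 + 0.3483×1.8678 + 0.2135×1.5780 + 0.2921×1.7549 = 1.7359 bits


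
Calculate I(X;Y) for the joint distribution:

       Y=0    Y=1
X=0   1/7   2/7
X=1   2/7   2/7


H(X) = 0.9852, H(Y) = 0.9852, H(X,Y) = 1.9502
I(X;Y) = H(X) + H(Y) - H(X,Y) = 0.0202 bits


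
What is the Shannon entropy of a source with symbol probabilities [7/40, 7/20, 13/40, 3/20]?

H(X) = -Σ p(x) log₂ p(x)
  -7/40 × log₂(7/40) = 0.4401
  -7/20 × log₂(7/20) = 0.5301
  -13/40 × log₂(13/40) = 0.5270
  -3/20 × log₂(3/20) = 0.4105
H(X) = 1.9077 bits


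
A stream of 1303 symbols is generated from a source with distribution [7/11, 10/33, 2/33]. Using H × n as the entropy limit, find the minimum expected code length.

Entropy H = 1.1820 bits/symbol
Minimum bits = H × n = 1.1820 × 1303
= 1540.19 bits


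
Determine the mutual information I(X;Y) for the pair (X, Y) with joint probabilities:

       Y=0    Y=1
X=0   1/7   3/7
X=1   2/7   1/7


H(X) = 0.9852, H(Y) = 0.9852, H(X,Y) = 1.8424
I(X;Y) = H(X) + H(Y) - H(X,Y) = 0.1281 bits


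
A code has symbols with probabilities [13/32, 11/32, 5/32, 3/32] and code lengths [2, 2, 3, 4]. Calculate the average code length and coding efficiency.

Average length L = Σ p_i × l_i = 2.3438 bits
Entropy H = 1.7961 bits
Efficiency η = H/L × 100% = 76.63%


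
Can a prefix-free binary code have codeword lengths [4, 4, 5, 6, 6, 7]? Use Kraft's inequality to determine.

Kraft inequality: Σ 2^(-l_i) ≤ 1 for prefix-free code
Calculating: 2^(-4) + 2^(-4) + 2^(-5) + 2^(-6) + 2^(-6) + 2^(-7)
= 0.0625 + 0.0625 + 0.03125 + 0.015625 + 0.015625 + 0.0078125
= 0.1953
Since 0.1953 ≤ 1, prefix-free code exists


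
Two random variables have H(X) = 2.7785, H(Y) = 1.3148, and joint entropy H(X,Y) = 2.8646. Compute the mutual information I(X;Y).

I(X;Y) = H(X) + H(Y) - H(X,Y)
I(X;Y) = 2.7785 + 1.3148 - 2.8646 = 1.2287 bits


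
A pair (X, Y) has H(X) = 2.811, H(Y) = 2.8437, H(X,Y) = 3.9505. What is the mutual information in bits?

I(X;Y) = H(X) + H(Y) - H(X,Y)
I(X;Y) = 2.811 + 2.8437 - 3.9505 = 1.7042 bits


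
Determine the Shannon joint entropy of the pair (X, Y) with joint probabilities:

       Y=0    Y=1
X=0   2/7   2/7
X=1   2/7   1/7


H(X,Y) = -Σ p(x,y) log₂ p(x,y)
  p(0,0)=2/7: -0.2857 × log₂(0.2857) = 0.5164
  p(0,1)=2/7: -0.2857 × log₂(0.2857) = 0.5164
  p(1,0)=2/7: -0.2857 × log₂(0.2857) = 0.5164
  p(1,1)=1/7: -0.1429 × log₂(0.1429) = 0.4011
H(X,Y) = 1.9502 bits


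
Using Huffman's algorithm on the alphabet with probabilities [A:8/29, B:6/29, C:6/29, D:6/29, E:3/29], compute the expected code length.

Huffman tree construction:
Combine smallest probabilities repeatedly
Resulting codes:
  A: 10 (length 2)
  B: 111 (length 3)
  C: 00 (length 2)
  D: 01 (length 2)
  E: 110 (length 3)
Average length = Σ p(s) × length(s) = 2.3103 bits


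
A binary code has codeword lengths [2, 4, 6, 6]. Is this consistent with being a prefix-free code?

Kraft inequality: Σ 2^(-l_i) ≤ 1 for prefix-free code
Calculating: 2^(-2) + 2^(-4) + 2^(-6) + 2^(-6)
= 0.25 + 0.0625 + 0.015625 + 0.015625
= 0.3438
Since 0.3438 ≤ 1, prefix-free code exists


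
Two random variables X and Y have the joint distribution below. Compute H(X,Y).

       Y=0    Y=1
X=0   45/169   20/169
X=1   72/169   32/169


H(X,Y) = -Σ p(x,y) log₂ p(x,y)
  p(0,0)=45/169: -0.2663 × log₂(0.2663) = 0.5083
  p(0,1)=20/169: -0.1183 × log₂(0.1183) = 0.3644
  p(1,0)=72/169: -0.4260 × log₂(0.4260) = 0.5244
  p(1,1)=32/169: -0.1893 × log₂(0.1893) = 0.4546
H(X,Y) = 1.8517 bits


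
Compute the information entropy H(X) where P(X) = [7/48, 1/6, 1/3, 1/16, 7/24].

H(X) = -Σ p(x) log₂ p(x)
  -7/48 × log₂(7/48) = 0.4051
  -1/6 × log₂(1/6) = 0.4308
  -1/3 × log₂(1/3) = 0.5283
  -1/16 × log₂(1/16) = 0.2500
  -7/24 × log₂(7/24) = 0.5185
H(X) = 2.1327 bits
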